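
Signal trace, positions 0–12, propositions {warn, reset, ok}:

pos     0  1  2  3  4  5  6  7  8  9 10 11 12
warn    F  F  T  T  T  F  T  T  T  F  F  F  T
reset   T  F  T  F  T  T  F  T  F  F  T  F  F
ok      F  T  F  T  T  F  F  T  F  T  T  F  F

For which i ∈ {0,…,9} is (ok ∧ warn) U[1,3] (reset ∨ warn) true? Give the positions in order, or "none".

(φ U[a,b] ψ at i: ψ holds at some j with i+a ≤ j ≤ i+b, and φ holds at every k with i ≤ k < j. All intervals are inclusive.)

Evaluate at each i in [0,9]:
  i=0: ✗ (lhs fails at k=0 before rhs at j=2)
  i=1: ✗ (lhs fails at k=1 before rhs at j=2)
  i=2: ✗ (lhs fails at k=2 before rhs at j=3)
  i=3: ✓ (rhs at j=4; lhs holds on [3,3])
  i=4: ✓ (rhs at j=5; lhs holds on [4,4])
  i=5: ✗ (lhs fails at k=5 before rhs at j=6)
  i=6: ✗ (lhs fails at k=6 before rhs at j=7)
  i=7: ✓ (rhs at j=8; lhs holds on [7,7])
  i=8: ✗ (lhs fails at k=8 before rhs at j=10)
  i=9: ✗ (lhs fails at k=9 before rhs at j=10)

3, 4, 7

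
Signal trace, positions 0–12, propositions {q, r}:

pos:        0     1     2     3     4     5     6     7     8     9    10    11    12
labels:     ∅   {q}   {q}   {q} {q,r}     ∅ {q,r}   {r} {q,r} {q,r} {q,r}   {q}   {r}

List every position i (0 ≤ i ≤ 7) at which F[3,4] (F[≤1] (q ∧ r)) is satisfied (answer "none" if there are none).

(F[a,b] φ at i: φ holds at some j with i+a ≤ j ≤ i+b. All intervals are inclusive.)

Evaluate at each i in [0,7]:
  i=0: ✓ (witness j=3)
  i=1: ✓ (witness j=4)
  i=2: ✓ (witness j=5)
  i=3: ✓ (witness j=6)
  i=4: ✓ (witness j=7)
  i=5: ✓ (witness j=8)
  i=6: ✓ (witness j=9)
  i=7: ✓ (witness j=10)

0, 1, 2, 3, 4, 5, 6, 7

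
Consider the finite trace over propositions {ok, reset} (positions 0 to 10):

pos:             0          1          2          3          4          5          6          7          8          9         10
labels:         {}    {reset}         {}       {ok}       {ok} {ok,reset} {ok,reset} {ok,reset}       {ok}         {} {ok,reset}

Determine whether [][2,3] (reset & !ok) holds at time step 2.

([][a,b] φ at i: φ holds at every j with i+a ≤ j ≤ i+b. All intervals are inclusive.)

No

Check (reset & !ok) at every j in [4,5]:
  j=4: false
  j=5: false
Fails at j=4 → formula fails.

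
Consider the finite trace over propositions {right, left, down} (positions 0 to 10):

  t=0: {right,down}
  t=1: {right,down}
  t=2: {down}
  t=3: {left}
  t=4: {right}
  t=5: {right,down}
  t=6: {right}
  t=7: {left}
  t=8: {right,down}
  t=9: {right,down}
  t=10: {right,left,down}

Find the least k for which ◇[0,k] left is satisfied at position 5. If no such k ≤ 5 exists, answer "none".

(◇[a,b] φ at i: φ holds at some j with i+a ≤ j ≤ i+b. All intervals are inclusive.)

2

Scan j = 5,6,… for left:
  j=5: fails
  j=6: fails
  j=7: holds
First hit at j=7, so smallest k = 7-5 = 2.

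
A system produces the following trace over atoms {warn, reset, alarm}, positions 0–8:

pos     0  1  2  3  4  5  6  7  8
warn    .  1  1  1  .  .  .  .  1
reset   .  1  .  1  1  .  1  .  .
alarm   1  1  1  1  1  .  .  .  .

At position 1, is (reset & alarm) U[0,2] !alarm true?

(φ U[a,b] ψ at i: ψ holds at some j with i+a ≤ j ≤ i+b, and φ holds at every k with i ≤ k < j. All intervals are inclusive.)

False

Need some j in [1,3] with !alarm, and (reset & alarm) at every k in [1,j-1].
  j=1: !alarm false.
  j=2: !alarm false.
  j=3: !alarm false.
No j in the window works → until fails.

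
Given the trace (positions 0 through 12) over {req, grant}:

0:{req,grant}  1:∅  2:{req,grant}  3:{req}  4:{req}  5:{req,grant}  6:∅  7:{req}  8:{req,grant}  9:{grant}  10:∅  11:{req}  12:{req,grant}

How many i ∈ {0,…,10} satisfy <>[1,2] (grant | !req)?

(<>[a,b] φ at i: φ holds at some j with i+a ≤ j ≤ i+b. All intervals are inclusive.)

10

Evaluate at each i in [0,10]:
  i=0: ✓ (witness j=1)
  i=1: ✓ (witness j=2)
  i=2: ✗ (none in [3,4])
  i=3: ✓ (witness j=5)
  i=4: ✓ (witness j=5)
  i=5: ✓ (witness j=6)
  i=6: ✓ (witness j=8)
  i=7: ✓ (witness j=8)
  i=8: ✓ (witness j=9)
  i=9: ✓ (witness j=10)
  i=10: ✓ (witness j=12)
Positions where it holds: {0, 1, 3, 4, 5, 6, 7, 8, 9, 10} → 10.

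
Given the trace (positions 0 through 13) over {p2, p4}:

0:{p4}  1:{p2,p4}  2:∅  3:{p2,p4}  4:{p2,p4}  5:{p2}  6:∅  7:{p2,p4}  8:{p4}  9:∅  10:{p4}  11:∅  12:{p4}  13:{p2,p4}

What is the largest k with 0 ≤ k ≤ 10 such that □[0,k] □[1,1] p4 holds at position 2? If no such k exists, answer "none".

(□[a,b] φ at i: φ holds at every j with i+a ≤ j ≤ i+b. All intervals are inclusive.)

1

□[1,1] p4 must hold from j=2 onward; find where it first fails.
  j=2: holds
  j=3: holds
  j=4: fails
Holds on [2,3], so largest k = 1.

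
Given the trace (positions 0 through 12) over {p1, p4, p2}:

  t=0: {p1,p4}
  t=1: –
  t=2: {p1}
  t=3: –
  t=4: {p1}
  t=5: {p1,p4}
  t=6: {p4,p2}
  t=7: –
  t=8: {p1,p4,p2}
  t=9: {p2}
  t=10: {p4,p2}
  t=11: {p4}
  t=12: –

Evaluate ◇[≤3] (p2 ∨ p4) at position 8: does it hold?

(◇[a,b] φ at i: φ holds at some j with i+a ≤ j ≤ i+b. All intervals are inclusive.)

Holds

Check (p2 ∨ p4) at each j in [8,11]:
  j=8: true
  j=9: true
  j=10: true
  j=11: true
Found at j=8 → formula holds.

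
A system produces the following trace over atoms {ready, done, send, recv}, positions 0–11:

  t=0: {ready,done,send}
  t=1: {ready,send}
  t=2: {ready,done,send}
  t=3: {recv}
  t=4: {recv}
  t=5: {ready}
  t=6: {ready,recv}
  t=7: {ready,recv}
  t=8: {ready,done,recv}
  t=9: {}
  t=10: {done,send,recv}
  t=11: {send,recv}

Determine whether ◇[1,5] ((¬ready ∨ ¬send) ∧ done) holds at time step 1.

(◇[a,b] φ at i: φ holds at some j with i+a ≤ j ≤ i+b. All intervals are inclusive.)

Check ((¬ready ∨ ¬send) ∧ done) at each j in [2,6]:
  j=2: false
  j=3: false
  j=4: false
  j=5: false
  j=6: false
No position in the window satisfies it → formula fails.

No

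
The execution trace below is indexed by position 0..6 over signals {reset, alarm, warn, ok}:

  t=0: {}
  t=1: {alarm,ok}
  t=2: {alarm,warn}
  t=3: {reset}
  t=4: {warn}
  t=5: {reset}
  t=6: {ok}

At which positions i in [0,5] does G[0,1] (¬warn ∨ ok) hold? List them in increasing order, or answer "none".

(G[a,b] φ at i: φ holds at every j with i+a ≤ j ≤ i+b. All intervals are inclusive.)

Evaluate at each i in [0,5]:
  i=0: ✓ (all of [0,1])
  i=1: ✗ (fails at j=2)
  i=2: ✗ (fails at j=2)
  i=3: ✗ (fails at j=4)
  i=4: ✗ (fails at j=4)
  i=5: ✓ (all of [5,6])

0, 5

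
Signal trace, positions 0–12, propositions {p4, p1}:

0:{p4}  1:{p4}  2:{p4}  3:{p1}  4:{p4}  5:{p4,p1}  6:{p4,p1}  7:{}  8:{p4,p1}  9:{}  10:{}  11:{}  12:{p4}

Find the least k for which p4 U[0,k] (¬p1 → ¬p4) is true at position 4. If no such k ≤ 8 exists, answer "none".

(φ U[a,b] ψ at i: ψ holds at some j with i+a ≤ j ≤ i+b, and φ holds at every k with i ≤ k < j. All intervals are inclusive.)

1

Need earliest j ≥ 4 with (¬p1 → ¬p4), and p4 at every k in [4,j-1].
  j=4: rhs fails.
  j=5: rhs holds; lhs holds on [4,4]. k = 1.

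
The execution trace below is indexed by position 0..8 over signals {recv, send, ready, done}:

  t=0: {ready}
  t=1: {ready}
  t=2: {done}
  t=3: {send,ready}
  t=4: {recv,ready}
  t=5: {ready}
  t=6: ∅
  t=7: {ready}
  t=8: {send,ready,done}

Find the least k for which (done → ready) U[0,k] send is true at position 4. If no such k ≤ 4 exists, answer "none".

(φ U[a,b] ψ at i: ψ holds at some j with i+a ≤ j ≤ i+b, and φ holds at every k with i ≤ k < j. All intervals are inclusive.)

Need earliest j ≥ 4 with send, and (done → ready) at every k in [4,j-1].
  j=4: rhs fails.
  j=5: rhs fails.
  j=6: rhs fails.
  j=7: rhs fails.
  j=8: rhs holds; lhs holds on [4,7]. k = 4.

4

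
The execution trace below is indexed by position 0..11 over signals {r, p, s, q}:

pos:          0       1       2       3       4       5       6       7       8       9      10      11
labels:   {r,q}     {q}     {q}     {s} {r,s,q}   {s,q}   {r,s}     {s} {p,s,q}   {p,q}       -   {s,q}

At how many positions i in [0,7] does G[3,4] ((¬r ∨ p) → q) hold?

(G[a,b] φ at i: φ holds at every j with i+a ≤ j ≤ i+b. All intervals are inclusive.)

3

Evaluate at each i in [0,7]:
  i=0: ✗ (fails at j=3)
  i=1: ✓ (all of [4,5])
  i=2: ✓ (all of [5,6])
  i=3: ✗ (fails at j=7)
  i=4: ✗ (fails at j=7)
  i=5: ✓ (all of [8,9])
  i=6: ✗ (fails at j=10)
  i=7: ✗ (fails at j=10)
Positions where it holds: {1, 2, 5} → 3.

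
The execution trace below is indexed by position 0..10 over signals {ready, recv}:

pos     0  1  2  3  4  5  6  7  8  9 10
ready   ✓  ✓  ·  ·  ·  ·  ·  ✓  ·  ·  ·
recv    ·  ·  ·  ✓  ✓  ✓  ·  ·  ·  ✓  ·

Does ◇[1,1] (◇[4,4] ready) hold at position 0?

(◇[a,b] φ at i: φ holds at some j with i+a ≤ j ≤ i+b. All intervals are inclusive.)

False

Check ◇[4,4] ready at each j in [1,1]:
  j=1: fails (none in [5,5])
No position in the window satisfies it → formula fails.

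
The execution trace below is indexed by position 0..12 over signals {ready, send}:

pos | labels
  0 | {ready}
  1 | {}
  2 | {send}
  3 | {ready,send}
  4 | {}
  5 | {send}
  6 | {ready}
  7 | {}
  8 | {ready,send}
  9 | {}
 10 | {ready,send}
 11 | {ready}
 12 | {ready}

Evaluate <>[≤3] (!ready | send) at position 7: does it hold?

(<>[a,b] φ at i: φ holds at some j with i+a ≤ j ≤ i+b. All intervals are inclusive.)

Check (!ready | send) at each j in [7,10]:
  j=7: true
  j=8: true
  j=9: true
  j=10: true
Found at j=7 → formula holds.

Holds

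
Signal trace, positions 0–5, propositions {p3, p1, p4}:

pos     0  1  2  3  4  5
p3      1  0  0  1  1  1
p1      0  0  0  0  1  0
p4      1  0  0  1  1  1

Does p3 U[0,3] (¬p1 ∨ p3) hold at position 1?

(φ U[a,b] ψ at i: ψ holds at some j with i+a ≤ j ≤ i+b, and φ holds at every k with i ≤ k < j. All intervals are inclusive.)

Need some j in [1,4] with (¬p1 ∨ p3), and p3 at every k in [1,j-1].
  j=1: (¬p1 ∨ p3) holds; no prefix to check → satisfied.

Holds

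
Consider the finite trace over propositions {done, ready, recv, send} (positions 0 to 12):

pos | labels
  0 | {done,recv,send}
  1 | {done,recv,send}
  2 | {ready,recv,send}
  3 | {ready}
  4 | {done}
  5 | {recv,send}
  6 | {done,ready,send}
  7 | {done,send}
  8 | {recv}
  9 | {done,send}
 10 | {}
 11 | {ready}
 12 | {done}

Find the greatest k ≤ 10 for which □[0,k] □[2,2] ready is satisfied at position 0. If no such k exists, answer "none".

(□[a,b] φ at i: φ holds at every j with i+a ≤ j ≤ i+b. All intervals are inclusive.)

1

□[2,2] ready must hold from j=0 onward; find where it first fails.
  j=0: holds
  j=1: holds
  j=2: fails
Holds on [0,1], so largest k = 1.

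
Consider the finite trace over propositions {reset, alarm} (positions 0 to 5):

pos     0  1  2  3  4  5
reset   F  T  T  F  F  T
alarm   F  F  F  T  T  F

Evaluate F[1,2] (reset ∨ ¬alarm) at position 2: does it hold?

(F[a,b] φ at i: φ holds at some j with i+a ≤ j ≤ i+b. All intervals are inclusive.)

Check (reset ∨ ¬alarm) at each j in [3,4]:
  j=3: false
  j=4: false
No position in the window satisfies it → formula fails.

False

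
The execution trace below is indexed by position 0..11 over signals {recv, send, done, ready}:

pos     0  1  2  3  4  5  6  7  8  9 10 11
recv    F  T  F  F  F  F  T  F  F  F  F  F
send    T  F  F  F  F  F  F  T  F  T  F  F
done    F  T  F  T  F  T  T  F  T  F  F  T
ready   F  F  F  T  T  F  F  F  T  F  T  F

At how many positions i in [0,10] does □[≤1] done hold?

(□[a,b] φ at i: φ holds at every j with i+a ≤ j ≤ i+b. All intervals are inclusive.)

1

Evaluate at each i in [0,10]:
  i=0: ✗ (fails at j=0)
  i=1: ✗ (fails at j=2)
  i=2: ✗ (fails at j=2)
  i=3: ✗ (fails at j=4)
  i=4: ✗ (fails at j=4)
  i=5: ✓ (all of [5,6])
  i=6: ✗ (fails at j=7)
  i=7: ✗ (fails at j=7)
  i=8: ✗ (fails at j=9)
  i=9: ✗ (fails at j=9)
  i=10: ✗ (fails at j=10)
Positions where it holds: {5} → 1.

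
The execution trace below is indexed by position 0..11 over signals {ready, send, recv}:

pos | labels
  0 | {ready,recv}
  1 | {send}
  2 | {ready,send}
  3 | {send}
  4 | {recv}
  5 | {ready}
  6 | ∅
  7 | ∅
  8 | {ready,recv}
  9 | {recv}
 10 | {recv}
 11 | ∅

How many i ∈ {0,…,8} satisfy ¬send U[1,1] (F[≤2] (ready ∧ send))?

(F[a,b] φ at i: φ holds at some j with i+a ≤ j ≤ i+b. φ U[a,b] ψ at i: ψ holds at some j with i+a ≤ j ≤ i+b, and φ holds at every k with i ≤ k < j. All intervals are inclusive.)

Evaluate at each i in [0,8]:
  i=0: ✓ (rhs at j=1; lhs holds on [0,0])
  i=1: ✗ (lhs fails at k=1 before rhs at j=2)
  i=2: ✗ (no rhs in [3,3])
  i=3: ✗ (no rhs in [4,4])
  i=4: ✗ (no rhs in [5,5])
  i=5: ✗ (no rhs in [6,6])
  i=6: ✗ (no rhs in [7,7])
  i=7: ✗ (no rhs in [8,8])
  i=8: ✗ (no rhs in [9,9])
Positions where it holds: {0} → 1.

1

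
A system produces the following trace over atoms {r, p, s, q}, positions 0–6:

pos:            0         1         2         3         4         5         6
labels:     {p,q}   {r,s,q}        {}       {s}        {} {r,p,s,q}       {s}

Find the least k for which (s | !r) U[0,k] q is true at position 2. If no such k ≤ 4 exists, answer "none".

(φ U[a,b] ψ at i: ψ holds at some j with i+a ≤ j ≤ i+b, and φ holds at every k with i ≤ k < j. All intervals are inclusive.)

3

Need earliest j ≥ 2 with q, and (s | !r) at every k in [2,j-1].
  j=2: rhs fails.
  j=3: rhs fails.
  j=4: rhs fails.
  j=5: rhs holds; lhs holds on [2,4]. k = 3.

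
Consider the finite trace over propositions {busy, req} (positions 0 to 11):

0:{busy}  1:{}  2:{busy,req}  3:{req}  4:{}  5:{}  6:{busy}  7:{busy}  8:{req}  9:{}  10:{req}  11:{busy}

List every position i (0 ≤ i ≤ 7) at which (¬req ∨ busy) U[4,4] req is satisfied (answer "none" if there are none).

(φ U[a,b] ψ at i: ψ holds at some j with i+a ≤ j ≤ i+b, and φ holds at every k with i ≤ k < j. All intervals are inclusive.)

4

Evaluate at each i in [0,7]:
  i=0: ✗ (no rhs in [4,4])
  i=1: ✗ (no rhs in [5,5])
  i=2: ✗ (no rhs in [6,6])
  i=3: ✗ (no rhs in [7,7])
  i=4: ✓ (rhs at j=8; lhs holds on [4,7])
  i=5: ✗ (no rhs in [9,9])
  i=6: ✗ (lhs fails at k=8 before rhs at j=10)
  i=7: ✗ (no rhs in [11,11])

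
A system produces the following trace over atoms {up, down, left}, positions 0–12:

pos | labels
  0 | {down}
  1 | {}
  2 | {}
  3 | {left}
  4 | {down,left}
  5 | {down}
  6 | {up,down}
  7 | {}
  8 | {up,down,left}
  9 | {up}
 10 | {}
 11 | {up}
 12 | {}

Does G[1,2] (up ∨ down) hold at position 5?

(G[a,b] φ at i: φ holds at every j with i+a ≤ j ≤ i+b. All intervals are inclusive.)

Check (up ∨ down) at every j in [6,7]:
  j=6: true
  j=7: false
Fails at j=7 → formula fails.

Does not hold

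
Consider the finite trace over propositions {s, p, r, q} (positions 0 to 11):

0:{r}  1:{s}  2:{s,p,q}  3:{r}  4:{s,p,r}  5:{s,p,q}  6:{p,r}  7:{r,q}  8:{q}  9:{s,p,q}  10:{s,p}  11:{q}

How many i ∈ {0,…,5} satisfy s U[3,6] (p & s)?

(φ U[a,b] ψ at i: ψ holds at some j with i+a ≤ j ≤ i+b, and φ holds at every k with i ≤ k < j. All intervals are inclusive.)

Evaluate at each i in [0,5]:
  i=0: ✗ (lhs fails at k=0 before rhs at j=4)
  i=1: ✗ (lhs fails at k=3 before rhs at j=4)
  i=2: ✗ (lhs fails at k=3 before rhs at j=5)
  i=3: ✗ (lhs fails at k=3 before rhs at j=9)
  i=4: ✗ (lhs fails at k=6 before rhs at j=9)
  i=5: ✗ (lhs fails at k=6 before rhs at j=9)
Positions where it holds: {} → 0.

0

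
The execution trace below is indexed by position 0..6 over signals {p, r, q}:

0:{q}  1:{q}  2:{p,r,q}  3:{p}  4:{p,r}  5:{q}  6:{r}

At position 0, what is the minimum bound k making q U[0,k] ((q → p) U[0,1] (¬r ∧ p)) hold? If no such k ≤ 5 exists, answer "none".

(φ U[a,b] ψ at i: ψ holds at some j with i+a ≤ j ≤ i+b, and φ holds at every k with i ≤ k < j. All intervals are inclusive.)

Need earliest j ≥ 0 with ((q → p) U[0,1] (¬r ∧ p)), and q at every k in [0,j-1].
  j=0: rhs fails.
  j=1: rhs fails.
  j=2: rhs holds; lhs holds on [0,1]. k = 2.

2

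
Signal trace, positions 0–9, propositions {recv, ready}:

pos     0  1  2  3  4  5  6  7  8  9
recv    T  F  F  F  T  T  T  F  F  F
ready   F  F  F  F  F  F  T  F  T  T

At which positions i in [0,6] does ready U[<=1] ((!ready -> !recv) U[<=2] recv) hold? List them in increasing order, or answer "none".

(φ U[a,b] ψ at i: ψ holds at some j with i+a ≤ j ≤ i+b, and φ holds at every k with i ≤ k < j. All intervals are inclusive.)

0, 2, 3, 4, 5, 6

Evaluate at each i in [0,6]:
  i=0: ✓ (rhs at j=0)
  i=1: ✗ (lhs fails at k=1 before rhs at j=2)
  i=2: ✓ (rhs at j=2)
  i=3: ✓ (rhs at j=3)
  i=4: ✓ (rhs at j=4)
  i=5: ✓ (rhs at j=5)
  i=6: ✓ (rhs at j=6)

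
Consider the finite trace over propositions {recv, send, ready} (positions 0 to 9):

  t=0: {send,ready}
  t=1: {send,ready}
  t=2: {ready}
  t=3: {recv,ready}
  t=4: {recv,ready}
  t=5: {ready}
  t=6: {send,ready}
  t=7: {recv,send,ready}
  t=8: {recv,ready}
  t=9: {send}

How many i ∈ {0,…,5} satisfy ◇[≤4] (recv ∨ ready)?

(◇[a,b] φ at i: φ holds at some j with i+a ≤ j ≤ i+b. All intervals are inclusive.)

6

Evaluate at each i in [0,5]:
  i=0: ✓ (witness j=0)
  i=1: ✓ (witness j=1)
  i=2: ✓ (witness j=2)
  i=3: ✓ (witness j=3)
  i=4: ✓ (witness j=4)
  i=5: ✓ (witness j=5)
Positions where it holds: {0, 1, 2, 3, 4, 5} → 6.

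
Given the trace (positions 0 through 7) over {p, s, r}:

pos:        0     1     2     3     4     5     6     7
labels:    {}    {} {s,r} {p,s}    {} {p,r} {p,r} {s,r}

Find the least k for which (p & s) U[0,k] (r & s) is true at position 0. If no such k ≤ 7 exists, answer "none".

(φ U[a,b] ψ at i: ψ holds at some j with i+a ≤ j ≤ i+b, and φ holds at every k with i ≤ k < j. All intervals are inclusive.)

none

Need earliest j ≥ 0 with (r & s), and (p & s) at every k in [0,j-1].
  j=0: rhs fails.
  j=1: rhs fails.
  j=2: rhs holds but lhs fails at k=0.
  j=3: rhs fails.
  j=4: rhs fails.
  j=5: rhs fails.
  j=6: rhs fails.
  j=7: rhs holds but lhs fails at k=0.
No witness within the range → none.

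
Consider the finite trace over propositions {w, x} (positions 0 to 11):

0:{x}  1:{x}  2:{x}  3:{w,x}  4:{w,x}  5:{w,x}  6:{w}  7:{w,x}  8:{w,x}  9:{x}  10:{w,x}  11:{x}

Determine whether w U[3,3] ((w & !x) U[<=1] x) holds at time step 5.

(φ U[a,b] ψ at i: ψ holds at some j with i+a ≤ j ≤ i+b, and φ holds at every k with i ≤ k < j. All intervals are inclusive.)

Need some j in [8,8] with ((w & !x) U[<=1] x), and w at every k in [5,j-1].
  j=8: ((w & !x) U[<=1] x) holds; w holds at every k in [5,7] → satisfied.

Holds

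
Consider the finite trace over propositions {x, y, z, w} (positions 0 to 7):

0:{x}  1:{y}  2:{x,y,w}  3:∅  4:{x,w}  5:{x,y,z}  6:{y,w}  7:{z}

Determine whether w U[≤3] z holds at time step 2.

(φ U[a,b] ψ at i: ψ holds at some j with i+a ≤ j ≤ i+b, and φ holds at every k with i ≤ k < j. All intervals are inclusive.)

Need some j in [2,5] with z, and w at every k in [2,j-1].
  j=2: z false.
  j=3: z false.
  j=4: z false.
  j=5: z holds, but w fails at k=3 → not this j.
No j in the window works → until fails.

No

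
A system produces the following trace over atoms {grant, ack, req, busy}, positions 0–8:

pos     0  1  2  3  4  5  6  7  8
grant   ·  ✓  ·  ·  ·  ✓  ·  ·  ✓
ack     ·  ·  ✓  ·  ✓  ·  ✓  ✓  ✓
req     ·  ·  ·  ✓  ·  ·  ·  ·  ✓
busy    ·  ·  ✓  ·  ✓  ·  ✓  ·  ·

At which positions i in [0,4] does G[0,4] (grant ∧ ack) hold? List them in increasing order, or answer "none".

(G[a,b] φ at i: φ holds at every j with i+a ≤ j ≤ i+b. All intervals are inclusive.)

none

Evaluate at each i in [0,4]:
  i=0: ✗ (fails at j=0)
  i=1: ✗ (fails at j=1)
  i=2: ✗ (fails at j=2)
  i=3: ✗ (fails at j=3)
  i=4: ✗ (fails at j=4)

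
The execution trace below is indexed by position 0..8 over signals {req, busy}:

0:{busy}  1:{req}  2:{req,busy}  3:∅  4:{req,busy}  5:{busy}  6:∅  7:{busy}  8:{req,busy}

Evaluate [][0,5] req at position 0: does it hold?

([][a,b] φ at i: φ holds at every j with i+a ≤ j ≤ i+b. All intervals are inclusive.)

False

Check req at every j in [0,5]:
  j=0: false
  j=1: true
  j=2: true
  j=3: false
  j=4: true
  j=5: false
Fails at j=0 → formula fails.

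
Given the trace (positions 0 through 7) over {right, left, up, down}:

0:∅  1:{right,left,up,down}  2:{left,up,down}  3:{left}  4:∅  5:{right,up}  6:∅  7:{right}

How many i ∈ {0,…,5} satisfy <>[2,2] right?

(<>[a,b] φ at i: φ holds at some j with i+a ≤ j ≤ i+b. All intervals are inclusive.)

2

Evaluate at each i in [0,5]:
  i=0: ✗ (none in [2,2])
  i=1: ✗ (none in [3,3])
  i=2: ✗ (none in [4,4])
  i=3: ✓ (witness j=5)
  i=4: ✗ (none in [6,6])
  i=5: ✓ (witness j=7)
Positions where it holds: {3, 5} → 2.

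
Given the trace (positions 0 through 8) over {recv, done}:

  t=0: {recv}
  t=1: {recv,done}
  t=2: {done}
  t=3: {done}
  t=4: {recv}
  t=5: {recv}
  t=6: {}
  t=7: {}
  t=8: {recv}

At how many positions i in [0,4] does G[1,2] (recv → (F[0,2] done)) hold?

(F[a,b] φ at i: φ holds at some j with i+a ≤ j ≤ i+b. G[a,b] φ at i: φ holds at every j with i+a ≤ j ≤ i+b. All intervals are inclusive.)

2

Evaluate at each i in [0,4]:
  i=0: ✓ (all of [1,2])
  i=1: ✓ (all of [2,3])
  i=2: ✗ (fails at j=4)
  i=3: ✗ (fails at j=4)
  i=4: ✗ (fails at j=5)
Positions where it holds: {0, 1} → 2.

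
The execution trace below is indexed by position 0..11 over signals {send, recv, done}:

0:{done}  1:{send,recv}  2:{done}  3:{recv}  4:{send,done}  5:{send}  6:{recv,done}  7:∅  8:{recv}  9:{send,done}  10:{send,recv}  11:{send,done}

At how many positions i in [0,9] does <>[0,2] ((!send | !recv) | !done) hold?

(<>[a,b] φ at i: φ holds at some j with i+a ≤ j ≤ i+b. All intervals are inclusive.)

10

Evaluate at each i in [0,9]:
  i=0: ✓ (witness j=0)
  i=1: ✓ (witness j=1)
  i=2: ✓ (witness j=2)
  i=3: ✓ (witness j=3)
  i=4: ✓ (witness j=4)
  i=5: ✓ (witness j=5)
  i=6: ✓ (witness j=6)
  i=7: ✓ (witness j=7)
  i=8: ✓ (witness j=8)
  i=9: ✓ (witness j=9)
Positions where it holds: {0, 1, 2, 3, 4, 5, 6, 7, 8, 9} → 10.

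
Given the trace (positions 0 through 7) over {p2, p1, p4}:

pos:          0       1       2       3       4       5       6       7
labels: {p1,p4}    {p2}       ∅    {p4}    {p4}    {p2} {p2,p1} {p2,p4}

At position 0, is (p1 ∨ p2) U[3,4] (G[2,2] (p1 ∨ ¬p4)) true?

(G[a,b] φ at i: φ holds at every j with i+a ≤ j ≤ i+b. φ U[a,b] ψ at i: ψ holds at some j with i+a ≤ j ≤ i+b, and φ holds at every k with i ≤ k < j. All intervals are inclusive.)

Need some j in [3,4] with G[2,2] (p1 ∨ ¬p4), and (p1 ∨ p2) at every k in [0,j-1].
  j=3: G[2,2] (p1 ∨ ¬p4) holds, but (p1 ∨ p2) fails at k=2 → not this j.
  j=4: G[2,2] (p1 ∨ ¬p4) holds, but (p1 ∨ p2) fails at k=2 → not this j.
No j in the window works → until fails.

No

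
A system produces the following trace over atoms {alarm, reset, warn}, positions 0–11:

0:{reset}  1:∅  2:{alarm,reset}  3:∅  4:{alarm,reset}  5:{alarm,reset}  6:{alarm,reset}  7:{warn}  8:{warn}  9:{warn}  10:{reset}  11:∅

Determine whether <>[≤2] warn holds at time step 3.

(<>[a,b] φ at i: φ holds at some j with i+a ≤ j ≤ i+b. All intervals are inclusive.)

Check warn at each j in [3,5]:
  j=3: false
  j=4: false
  j=5: false
No position in the window satisfies it → formula fails.

False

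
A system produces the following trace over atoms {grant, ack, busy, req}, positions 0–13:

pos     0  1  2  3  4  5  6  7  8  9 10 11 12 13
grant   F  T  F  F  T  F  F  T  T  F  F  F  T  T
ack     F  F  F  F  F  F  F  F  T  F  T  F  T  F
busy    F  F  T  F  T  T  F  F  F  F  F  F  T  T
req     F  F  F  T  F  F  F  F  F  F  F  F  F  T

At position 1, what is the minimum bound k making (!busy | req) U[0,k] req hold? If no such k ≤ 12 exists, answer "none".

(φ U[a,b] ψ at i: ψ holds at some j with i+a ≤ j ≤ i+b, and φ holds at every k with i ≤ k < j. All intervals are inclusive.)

none

Need earliest j ≥ 1 with req, and (!busy | req) at every k in [1,j-1].
  j=1: rhs fails.
  j=2: rhs fails.
  j=3: rhs holds but lhs fails at k=2.
  j=4: rhs fails.
  j=5: rhs fails.
  j=6: rhs fails.
  j=7: rhs fails.
  j=8: rhs fails.
  j=9: rhs fails.
  j=10: rhs fails.
  j=11: rhs fails.
  j=12: rhs fails.
  j=13: rhs holds but lhs fails at k=2.
No witness within the range → none.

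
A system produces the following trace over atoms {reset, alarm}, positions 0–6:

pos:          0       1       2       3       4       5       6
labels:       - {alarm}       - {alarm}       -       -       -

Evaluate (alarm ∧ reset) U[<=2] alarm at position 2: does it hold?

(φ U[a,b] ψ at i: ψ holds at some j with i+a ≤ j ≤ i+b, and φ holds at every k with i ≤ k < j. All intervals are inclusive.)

Need some j in [2,4] with alarm, and (alarm ∧ reset) at every k in [2,j-1].
  j=2: alarm false.
  j=3: alarm holds, but (alarm ∧ reset) fails at k=2 → not this j.
  j=4: alarm false.
No j in the window works → until fails.

Does not hold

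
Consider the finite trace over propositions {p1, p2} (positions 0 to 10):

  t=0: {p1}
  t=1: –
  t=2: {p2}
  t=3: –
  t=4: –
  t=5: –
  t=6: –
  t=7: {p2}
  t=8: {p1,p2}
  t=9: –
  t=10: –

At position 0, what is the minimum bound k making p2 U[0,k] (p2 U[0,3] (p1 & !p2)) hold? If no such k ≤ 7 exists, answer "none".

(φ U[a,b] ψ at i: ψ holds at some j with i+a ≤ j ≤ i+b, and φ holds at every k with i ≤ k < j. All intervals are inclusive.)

Need earliest j ≥ 0 with (p2 U[0,3] (p1 & !p2)), and p2 at every k in [0,j-1].
  j=0: rhs holds (empty prefix). k = 0.

0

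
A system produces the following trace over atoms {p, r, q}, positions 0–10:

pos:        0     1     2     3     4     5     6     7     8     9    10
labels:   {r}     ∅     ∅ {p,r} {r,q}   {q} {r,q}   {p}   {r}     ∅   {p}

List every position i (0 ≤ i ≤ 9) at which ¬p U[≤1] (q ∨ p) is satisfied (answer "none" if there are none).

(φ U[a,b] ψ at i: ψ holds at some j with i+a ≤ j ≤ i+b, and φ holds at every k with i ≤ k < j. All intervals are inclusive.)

2, 3, 4, 5, 6, 7, 9

Evaluate at each i in [0,9]:
  i=0: ✗ (no rhs in [0,1])
  i=1: ✗ (no rhs in [1,2])
  i=2: ✓ (rhs at j=3; lhs holds on [2,2])
  i=3: ✓ (rhs at j=3)
  i=4: ✓ (rhs at j=4)
  i=5: ✓ (rhs at j=5)
  i=6: ✓ (rhs at j=6)
  i=7: ✓ (rhs at j=7)
  i=8: ✗ (no rhs in [8,9])
  i=9: ✓ (rhs at j=10; lhs holds on [9,9])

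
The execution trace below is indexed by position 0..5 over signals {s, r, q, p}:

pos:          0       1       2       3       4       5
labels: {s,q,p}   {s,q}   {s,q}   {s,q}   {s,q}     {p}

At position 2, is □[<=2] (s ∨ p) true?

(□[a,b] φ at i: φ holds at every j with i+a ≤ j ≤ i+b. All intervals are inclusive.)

Yes

Check (s ∨ p) at every j in [2,4]:
  j=2: true
  j=3: true
  j=4: true
All positions satisfy it → formula holds.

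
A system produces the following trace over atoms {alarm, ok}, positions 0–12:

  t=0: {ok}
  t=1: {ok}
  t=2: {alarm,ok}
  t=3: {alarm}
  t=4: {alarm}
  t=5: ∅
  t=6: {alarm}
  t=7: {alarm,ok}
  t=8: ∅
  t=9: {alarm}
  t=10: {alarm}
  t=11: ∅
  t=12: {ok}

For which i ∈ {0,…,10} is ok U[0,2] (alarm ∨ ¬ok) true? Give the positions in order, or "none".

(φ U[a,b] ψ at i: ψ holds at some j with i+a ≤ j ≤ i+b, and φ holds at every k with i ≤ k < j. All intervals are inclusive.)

0, 1, 2, 3, 4, 5, 6, 7, 8, 9, 10

Evaluate at each i in [0,10]:
  i=0: ✓ (rhs at j=2; lhs holds on [0,1])
  i=1: ✓ (rhs at j=2; lhs holds on [1,1])
  i=2: ✓ (rhs at j=2)
  i=3: ✓ (rhs at j=3)
  i=4: ✓ (rhs at j=4)
  i=5: ✓ (rhs at j=5)
  i=6: ✓ (rhs at j=6)
  i=7: ✓ (rhs at j=7)
  i=8: ✓ (rhs at j=8)
  i=9: ✓ (rhs at j=9)
  i=10: ✓ (rhs at j=10)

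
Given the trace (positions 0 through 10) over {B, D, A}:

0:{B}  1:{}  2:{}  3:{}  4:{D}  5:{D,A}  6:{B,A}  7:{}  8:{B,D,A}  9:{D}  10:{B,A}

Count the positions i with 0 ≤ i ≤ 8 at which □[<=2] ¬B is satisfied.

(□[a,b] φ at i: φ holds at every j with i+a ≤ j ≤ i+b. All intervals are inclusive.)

Evaluate at each i in [0,8]:
  i=0: ✗ (fails at j=0)
  i=1: ✓ (all of [1,3])
  i=2: ✓ (all of [2,4])
  i=3: ✓ (all of [3,5])
  i=4: ✗ (fails at j=6)
  i=5: ✗ (fails at j=6)
  i=6: ✗ (fails at j=6)
  i=7: ✗ (fails at j=8)
  i=8: ✗ (fails at j=8)
Positions where it holds: {1, 2, 3} → 3.

3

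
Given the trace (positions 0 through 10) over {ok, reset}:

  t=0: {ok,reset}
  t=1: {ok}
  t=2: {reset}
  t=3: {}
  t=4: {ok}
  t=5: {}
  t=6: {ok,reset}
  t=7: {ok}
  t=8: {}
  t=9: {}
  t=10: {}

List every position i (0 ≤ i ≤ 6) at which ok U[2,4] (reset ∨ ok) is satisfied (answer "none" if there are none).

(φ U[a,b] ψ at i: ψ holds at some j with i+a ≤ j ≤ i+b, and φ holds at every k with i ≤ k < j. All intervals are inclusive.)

Evaluate at each i in [0,6]:
  i=0: ✓ (rhs at j=2; lhs holds on [0,1])
  i=1: ✗ (lhs fails at k=2 before rhs at j=4)
  i=2: ✗ (lhs fails at k=2 before rhs at j=4)
  i=3: ✗ (lhs fails at k=3 before rhs at j=6)
  i=4: ✗ (lhs fails at k=5 before rhs at j=6)
  i=5: ✗ (lhs fails at k=5 before rhs at j=7)
  i=6: ✗ (no rhs in [8,10])

0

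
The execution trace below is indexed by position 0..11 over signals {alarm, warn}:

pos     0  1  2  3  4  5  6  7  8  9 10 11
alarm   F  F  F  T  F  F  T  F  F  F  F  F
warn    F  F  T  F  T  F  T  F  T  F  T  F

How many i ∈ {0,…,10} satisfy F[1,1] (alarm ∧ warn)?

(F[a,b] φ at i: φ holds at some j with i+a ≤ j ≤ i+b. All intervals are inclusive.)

Evaluate at each i in [0,10]:
  i=0: ✗ (none in [1,1])
  i=1: ✗ (none in [2,2])
  i=2: ✗ (none in [3,3])
  i=3: ✗ (none in [4,4])
  i=4: ✗ (none in [5,5])
  i=5: ✓ (witness j=6)
  i=6: ✗ (none in [7,7])
  i=7: ✗ (none in [8,8])
  i=8: ✗ (none in [9,9])
  i=9: ✗ (none in [10,10])
  i=10: ✗ (none in [11,11])
Positions where it holds: {5} → 1.

1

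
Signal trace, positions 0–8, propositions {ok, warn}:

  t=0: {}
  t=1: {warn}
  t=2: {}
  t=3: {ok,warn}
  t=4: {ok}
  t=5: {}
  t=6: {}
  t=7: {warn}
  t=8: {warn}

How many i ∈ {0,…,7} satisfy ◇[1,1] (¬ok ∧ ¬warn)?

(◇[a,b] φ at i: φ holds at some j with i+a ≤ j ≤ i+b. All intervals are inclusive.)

Evaluate at each i in [0,7]:
  i=0: ✗ (none in [1,1])
  i=1: ✓ (witness j=2)
  i=2: ✗ (none in [3,3])
  i=3: ✗ (none in [4,4])
  i=4: ✓ (witness j=5)
  i=5: ✓ (witness j=6)
  i=6: ✗ (none in [7,7])
  i=7: ✗ (none in [8,8])
Positions where it holds: {1, 4, 5} → 3.

3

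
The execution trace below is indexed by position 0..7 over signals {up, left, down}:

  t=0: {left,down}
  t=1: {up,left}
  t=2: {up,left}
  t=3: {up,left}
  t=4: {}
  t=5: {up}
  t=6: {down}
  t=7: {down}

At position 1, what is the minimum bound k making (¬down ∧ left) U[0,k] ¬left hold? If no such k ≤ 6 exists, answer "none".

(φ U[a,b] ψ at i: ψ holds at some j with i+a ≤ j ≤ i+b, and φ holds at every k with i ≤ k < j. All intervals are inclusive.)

Need earliest j ≥ 1 with ¬left, and (¬down ∧ left) at every k in [1,j-1].
  j=1: rhs fails.
  j=2: rhs fails.
  j=3: rhs fails.
  j=4: rhs holds; lhs holds on [1,3]. k = 3.

3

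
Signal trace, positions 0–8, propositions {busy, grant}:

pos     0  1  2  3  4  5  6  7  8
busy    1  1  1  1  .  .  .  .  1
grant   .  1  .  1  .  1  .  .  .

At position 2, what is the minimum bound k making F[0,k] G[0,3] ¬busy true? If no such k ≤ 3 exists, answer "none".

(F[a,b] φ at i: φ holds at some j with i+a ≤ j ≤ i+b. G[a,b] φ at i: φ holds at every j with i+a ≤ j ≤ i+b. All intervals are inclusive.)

2

Scan j = 2,3,… for G[0,3] ¬busy:
  j=2: fails
  j=3: fails
  j=4: holds
First hit at j=4, so smallest k = 4-2 = 2.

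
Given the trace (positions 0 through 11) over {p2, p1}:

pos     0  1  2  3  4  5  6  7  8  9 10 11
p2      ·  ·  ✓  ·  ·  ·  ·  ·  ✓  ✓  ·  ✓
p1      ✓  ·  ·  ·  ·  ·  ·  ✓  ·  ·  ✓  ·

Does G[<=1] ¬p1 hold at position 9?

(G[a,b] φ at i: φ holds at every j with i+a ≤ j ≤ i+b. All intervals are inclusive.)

Does not hold

Check ¬p1 at every j in [9,10]:
  j=9: true
  j=10: false
Fails at j=10 → formula fails.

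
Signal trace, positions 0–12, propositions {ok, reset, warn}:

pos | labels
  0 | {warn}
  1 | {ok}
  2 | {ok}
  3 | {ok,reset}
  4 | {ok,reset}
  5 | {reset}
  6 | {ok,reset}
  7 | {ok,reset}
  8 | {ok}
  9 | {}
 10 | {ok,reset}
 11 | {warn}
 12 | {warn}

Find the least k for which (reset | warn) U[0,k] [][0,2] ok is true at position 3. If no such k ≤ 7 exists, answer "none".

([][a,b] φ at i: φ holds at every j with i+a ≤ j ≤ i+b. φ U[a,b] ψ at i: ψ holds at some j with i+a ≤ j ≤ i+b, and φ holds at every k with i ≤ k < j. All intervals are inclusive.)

3

Need earliest j ≥ 3 with [][0,2] ok, and (reset | warn) at every k in [3,j-1].
  j=3: rhs fails.
  j=4: rhs fails.
  j=5: rhs fails.
  j=6: rhs holds; lhs holds on [3,5]. k = 3.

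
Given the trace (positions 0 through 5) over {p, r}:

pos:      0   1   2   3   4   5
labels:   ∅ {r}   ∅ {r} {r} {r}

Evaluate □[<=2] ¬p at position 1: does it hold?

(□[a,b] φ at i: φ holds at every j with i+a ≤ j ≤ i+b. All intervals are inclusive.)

Check ¬p at every j in [1,3]:
  j=1: true
  j=2: true
  j=3: true
All positions satisfy it → formula holds.

True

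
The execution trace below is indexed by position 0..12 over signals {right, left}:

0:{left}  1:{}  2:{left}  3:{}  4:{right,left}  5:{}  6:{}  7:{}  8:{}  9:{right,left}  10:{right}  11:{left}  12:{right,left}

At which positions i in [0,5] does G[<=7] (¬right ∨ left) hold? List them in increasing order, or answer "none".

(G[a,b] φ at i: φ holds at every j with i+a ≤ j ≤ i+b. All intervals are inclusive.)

0, 1, 2

Evaluate at each i in [0,5]:
  i=0: ✓ (all of [0,7])
  i=1: ✓ (all of [1,8])
  i=2: ✓ (all of [2,9])
  i=3: ✗ (fails at j=10)
  i=4: ✗ (fails at j=10)
  i=5: ✗ (fails at j=10)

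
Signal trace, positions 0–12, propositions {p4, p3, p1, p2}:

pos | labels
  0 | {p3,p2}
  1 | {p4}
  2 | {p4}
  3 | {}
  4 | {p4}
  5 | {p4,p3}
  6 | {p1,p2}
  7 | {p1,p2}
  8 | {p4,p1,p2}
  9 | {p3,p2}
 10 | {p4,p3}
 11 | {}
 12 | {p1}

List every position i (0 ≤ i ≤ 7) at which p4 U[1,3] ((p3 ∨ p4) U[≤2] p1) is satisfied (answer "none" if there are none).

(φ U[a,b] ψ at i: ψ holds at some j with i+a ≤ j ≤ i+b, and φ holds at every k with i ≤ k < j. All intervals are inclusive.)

Evaluate at each i in [0,7]:
  i=0: ✗ (no rhs in [1,3])
  i=1: ✗ (lhs fails at k=3 before rhs at j=4)
  i=2: ✗ (lhs fails at k=3 before rhs at j=4)
  i=3: ✗ (lhs fails at k=3 before rhs at j=4)
  i=4: ✓ (rhs at j=5; lhs holds on [4,4])
  i=5: ✓ (rhs at j=6; lhs holds on [5,5])
  i=6: ✗ (lhs fails at k=6 before rhs at j=7)
  i=7: ✗ (lhs fails at k=7 before rhs at j=8)

4, 5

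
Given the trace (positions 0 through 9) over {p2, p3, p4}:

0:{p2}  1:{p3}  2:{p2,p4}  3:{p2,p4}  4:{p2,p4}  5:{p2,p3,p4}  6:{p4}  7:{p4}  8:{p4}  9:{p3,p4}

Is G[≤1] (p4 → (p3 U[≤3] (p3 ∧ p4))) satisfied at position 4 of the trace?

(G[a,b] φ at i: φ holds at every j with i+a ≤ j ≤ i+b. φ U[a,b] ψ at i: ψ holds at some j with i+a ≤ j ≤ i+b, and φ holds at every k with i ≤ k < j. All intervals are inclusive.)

No

Check (p4 → (p3 U[≤3] (p3 ∧ p4))) at every j in [4,5]:
  j=4: antecedent true; consequent fails → ✗
  j=5: antecedent true; consequent holds → ✓
Fails at j=4 → formula fails.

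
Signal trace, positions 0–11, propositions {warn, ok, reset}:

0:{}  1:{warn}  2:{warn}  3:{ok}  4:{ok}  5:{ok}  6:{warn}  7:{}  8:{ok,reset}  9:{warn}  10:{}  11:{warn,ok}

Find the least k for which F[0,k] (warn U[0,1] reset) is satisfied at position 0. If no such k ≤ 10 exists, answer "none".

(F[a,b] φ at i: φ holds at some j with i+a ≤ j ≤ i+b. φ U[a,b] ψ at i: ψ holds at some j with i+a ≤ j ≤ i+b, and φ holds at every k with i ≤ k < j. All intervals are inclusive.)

Scan j = 0,1,… for (warn U[0,1] reset):
  j=0: fails
  j=1: fails
  j=2: fails
  j=3: fails
  j=4: fails
  j=5: fails
  j=6: fails
  j=7: fails
  j=8: holds
First hit at j=8, so smallest k = 8-0 = 8.

8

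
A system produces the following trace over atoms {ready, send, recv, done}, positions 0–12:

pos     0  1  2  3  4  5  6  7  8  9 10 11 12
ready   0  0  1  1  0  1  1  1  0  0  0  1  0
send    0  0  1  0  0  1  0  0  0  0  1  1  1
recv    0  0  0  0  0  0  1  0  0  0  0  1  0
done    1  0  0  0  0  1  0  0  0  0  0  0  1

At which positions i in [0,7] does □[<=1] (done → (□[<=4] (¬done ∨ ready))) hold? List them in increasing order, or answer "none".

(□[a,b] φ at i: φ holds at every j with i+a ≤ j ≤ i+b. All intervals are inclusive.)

1, 2, 3, 4, 5, 6, 7

Evaluate at each i in [0,7]:
  i=0: ✗ (fails at j=0)
  i=1: ✓ (all of [1,2])
  i=2: ✓ (all of [2,3])
  i=3: ✓ (all of [3,4])
  i=4: ✓ (all of [4,5])
  i=5: ✓ (all of [5,6])
  i=6: ✓ (all of [6,7])
  i=7: ✓ (all of [7,8])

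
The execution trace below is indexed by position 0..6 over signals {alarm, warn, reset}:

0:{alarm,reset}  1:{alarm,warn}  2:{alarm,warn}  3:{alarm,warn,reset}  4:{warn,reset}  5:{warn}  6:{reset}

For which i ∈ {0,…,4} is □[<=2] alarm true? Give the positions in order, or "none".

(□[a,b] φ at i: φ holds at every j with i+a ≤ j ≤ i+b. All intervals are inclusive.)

0, 1

Evaluate at each i in [0,4]:
  i=0: ✓ (all of [0,2])
  i=1: ✓ (all of [1,3])
  i=2: ✗ (fails at j=4)
  i=3: ✗ (fails at j=4)
  i=4: ✗ (fails at j=4)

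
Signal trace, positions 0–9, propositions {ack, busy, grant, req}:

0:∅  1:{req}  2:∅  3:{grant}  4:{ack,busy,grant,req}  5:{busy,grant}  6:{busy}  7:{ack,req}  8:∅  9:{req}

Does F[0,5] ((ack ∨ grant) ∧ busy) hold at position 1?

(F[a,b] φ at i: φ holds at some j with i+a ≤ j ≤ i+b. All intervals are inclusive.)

Check ((ack ∨ grant) ∧ busy) at each j in [1,6]:
  j=1: false
  j=2: false
  j=3: false
  j=4: true
  j=5: true
  j=6: false
Found at j=4 → formula holds.

Holds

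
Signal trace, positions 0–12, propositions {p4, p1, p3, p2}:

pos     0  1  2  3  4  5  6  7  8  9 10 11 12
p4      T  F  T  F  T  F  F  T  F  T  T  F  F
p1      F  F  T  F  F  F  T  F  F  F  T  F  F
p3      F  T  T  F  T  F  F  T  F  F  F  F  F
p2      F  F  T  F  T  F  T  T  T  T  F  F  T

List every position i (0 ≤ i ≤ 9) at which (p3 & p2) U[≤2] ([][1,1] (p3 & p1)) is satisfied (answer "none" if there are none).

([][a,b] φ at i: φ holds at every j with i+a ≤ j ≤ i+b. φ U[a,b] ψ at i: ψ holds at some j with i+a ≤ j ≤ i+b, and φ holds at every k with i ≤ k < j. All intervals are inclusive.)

Evaluate at each i in [0,9]:
  i=0: ✗ (lhs fails at k=0 before rhs at j=1)
  i=1: ✓ (rhs at j=1)
  i=2: ✗ (no rhs in [2,4])
  i=3: ✗ (no rhs in [3,5])
  i=4: ✗ (no rhs in [4,6])
  i=5: ✗ (no rhs in [5,7])
  i=6: ✗ (no rhs in [6,8])
  i=7: ✗ (no rhs in [7,9])
  i=8: ✗ (no rhs in [8,10])
  i=9: ✗ (no rhs in [9,11])

1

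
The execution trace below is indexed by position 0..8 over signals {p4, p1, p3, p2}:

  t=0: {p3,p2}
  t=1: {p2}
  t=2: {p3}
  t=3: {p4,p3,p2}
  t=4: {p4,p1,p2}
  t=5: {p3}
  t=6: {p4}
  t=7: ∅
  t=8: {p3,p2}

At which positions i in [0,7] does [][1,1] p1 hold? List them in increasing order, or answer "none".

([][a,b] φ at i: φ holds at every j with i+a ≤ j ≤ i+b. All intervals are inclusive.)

3

Evaluate at each i in [0,7]:
  i=0: ✗ (fails at j=1)
  i=1: ✗ (fails at j=2)
  i=2: ✗ (fails at j=3)
  i=3: ✓ (all of [4,4])
  i=4: ✗ (fails at j=5)
  i=5: ✗ (fails at j=6)
  i=6: ✗ (fails at j=7)
  i=7: ✗ (fails at j=8)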